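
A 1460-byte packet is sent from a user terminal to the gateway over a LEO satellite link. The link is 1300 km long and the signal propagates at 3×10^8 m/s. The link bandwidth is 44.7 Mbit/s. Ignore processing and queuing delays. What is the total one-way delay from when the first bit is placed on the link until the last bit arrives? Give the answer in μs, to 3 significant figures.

4590 μs

L = 1460 × 8 = 11680 bits.
Transmission delay = L/R = 11680 / 44700000 = 261.298 μs.
Propagation delay = d/s = 1300000 m / 300000000 m/s = 4333.33 μs.
Total = 4590 μs.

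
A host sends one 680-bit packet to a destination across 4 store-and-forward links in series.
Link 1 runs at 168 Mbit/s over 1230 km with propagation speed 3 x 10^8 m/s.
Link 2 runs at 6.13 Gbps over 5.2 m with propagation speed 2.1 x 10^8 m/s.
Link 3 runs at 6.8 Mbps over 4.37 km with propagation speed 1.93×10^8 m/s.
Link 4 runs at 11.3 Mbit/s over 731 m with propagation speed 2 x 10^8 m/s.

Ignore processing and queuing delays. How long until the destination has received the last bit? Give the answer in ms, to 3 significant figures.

Transmission delays (L/R per hop): 0.00404762, 0.00011093, 0.1, 0.060177 ms; sum = 0.164336 ms.
Propagation delays (d/s per hop): 4.1, 2.47619e-05, 0.0226425, 0.003655 ms; sum = 4.12632 ms.
End-to-end = 4.29 ms.

4.29 ms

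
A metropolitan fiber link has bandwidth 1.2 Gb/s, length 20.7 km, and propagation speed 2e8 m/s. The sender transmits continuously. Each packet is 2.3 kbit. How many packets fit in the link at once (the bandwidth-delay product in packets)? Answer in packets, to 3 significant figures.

Propagation delay = 20700 / 200000000 = 0.0001035 s.
BDP = R × t_prop = 1200000000 × 0.0001035 = 124200 bits.
In packets of 2300 bits: 54.0 packets.

54.0 packets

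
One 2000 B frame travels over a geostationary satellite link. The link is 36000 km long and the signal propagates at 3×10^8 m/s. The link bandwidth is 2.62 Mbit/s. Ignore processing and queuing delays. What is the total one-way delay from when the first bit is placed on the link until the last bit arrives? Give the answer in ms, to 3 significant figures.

L = 2000 × 8 = 16000 bits.
Transmission delay = L/R = 16000 / 2620000 = 6.10687 ms.
Propagation delay = d/s = 36000000 m / 300000000 m/s = 120 ms.
Total = 126 ms.

126 ms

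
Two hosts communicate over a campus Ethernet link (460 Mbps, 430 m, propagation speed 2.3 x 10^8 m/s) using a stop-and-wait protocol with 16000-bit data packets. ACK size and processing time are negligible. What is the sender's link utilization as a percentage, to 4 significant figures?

90.29 %

t_tx = L/R = 16000/460000000 = 3.47826e-05 s.
t_prop = 430/2.3e+08 = 1.86957e-06 s; RTT = 3.73913e-06 s.
Cycle = t_tx + RTT = 3.85217e-05 s.
Utilization = t_tx / cycle = 3.47826e-05/3.85217e-05 = 90.29 %.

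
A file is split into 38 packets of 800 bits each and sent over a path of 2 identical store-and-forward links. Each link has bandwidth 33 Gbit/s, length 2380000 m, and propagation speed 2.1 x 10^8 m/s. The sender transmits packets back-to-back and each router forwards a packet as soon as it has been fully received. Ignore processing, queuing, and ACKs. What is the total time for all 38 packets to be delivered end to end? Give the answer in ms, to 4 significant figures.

22.67 ms

Per-hop transmission t_tx = L/R = 800/33000000000 = 2.42424e-05 ms.
Per-hop propagation t_prop = 2380000/210000000 = 11.3333 ms.
Pipeline fill: first packet needs 2·t_tx to clear all hops; remaining 37 packets each add one t_tx.
Total = (2+38-1)·t_tx + 2·t_prop = 39·2.42424e-05 + 2·11.3333 = 22.67 ms.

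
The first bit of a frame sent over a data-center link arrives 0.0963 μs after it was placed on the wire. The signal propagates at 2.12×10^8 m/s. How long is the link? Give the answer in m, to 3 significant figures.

20.4 m

d = s × t_prop = 212000000 × 9.63e-08 = 20.4 m.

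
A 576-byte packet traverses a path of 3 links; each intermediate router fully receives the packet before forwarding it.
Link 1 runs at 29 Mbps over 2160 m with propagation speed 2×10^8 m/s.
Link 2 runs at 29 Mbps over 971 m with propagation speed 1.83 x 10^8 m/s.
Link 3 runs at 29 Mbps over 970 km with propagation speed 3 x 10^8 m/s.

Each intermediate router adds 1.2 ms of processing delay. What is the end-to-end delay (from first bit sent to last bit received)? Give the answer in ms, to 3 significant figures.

L = 576 × 8 = 4608 bits.
Transmission delay per hop = L/R = 4608/29000000 = 0.158897 ms; 3 hops → 0.47669 ms.
Propagation delays (d/s per hop): 0.0108, 0.00530601, 3.23333 ms; sum = 3.24944 ms.
Processing at 2 router(s): 2 × 1.2 ms = 2.4 ms.
End-to-end = 6.13 ms.

6.13 ms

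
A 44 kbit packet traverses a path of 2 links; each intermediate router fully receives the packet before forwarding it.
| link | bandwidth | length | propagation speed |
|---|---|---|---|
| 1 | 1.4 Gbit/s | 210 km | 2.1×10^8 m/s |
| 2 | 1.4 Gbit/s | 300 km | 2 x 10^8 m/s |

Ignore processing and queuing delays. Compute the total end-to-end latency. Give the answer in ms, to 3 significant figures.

L = 44000 bits.
Transmission delay per hop = L/R = 44000/1400000000 = 0.0314286 ms; 2 hops → 0.0628571 ms.
Propagation delays (d/s per hop): 1, 1.5 ms; sum = 2.5 ms.
End-to-end = 2.56 ms.

2.56 ms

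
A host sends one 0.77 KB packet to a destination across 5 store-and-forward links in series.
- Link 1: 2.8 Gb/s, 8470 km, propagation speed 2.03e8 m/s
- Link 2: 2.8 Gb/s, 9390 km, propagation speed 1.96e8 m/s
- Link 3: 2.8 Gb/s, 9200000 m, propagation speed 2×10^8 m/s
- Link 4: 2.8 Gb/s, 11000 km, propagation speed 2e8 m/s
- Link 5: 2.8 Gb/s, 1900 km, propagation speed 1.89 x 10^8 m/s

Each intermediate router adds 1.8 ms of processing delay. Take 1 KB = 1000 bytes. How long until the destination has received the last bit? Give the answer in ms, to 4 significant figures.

207.9 ms

L = 6160 bits.
Transmission delay per hop = L/R = 6160/2800000000 = 0.0022 ms; 5 hops → 0.011 ms.
Propagation delays (d/s per hop): 41.7241, 47.9082, 46, 55, 10.0529 ms; sum = 200.685 ms.
Processing at 4 router(s): 4 × 1.8 ms = 7.2 ms.
End-to-end = 207.9 ms.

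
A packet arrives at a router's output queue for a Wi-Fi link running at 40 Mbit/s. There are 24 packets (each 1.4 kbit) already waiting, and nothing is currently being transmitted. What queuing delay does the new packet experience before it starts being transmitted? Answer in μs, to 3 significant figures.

Each queued packet: L/R = 1400/40000000 = 35 μs.
24 queued → 840 μs.
Queuing delay = 840 μs.

840 μs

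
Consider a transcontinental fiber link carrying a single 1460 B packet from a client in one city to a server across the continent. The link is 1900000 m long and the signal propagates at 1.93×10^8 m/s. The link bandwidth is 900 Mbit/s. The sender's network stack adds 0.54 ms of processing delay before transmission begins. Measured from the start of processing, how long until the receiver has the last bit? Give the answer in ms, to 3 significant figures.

10.4 ms

L = 1460 × 8 = 11680 bits.
Transmission delay = L/R = 11680 / 900000000 = 0.0129778 ms.
Propagation delay = d/s = 1900000 m / 193000000 m/s = 9.84456 ms.
Plus processing delay 0.54 ms = 0.54 ms.
Total = 10.4 ms.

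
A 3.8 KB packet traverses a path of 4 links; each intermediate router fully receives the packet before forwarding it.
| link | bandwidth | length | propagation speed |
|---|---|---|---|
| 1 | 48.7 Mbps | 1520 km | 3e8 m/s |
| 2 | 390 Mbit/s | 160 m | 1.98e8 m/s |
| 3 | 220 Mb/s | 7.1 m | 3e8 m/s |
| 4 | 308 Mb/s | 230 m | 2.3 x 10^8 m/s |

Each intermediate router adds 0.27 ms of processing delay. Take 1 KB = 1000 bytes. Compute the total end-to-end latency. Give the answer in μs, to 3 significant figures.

6820 μs

L = 30400 bits.
Transmission delays (L/R per hop): 624.23, 77.9487, 138.182, 98.7013 μs; sum = 939.062 μs.
Propagation delays (d/s per hop): 5066.67, 0.808081, 0.0236667, 1 μs; sum = 5068.5 μs.
Processing at 3 router(s): 3 × 0.27 ms = 810 μs.
End-to-end = 6820 μs.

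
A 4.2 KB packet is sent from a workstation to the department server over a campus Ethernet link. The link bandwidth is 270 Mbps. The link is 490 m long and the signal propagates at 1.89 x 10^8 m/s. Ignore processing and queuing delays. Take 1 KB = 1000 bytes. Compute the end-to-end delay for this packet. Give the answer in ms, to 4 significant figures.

L = 33600 bits.
Transmission delay = L/R = 33600 / 270000000 = 0.124444 ms.
Propagation delay = d/s = 490 m / 189000000 m/s = 0.00259259 ms.
Total = 0.1270 ms.

0.1270 ms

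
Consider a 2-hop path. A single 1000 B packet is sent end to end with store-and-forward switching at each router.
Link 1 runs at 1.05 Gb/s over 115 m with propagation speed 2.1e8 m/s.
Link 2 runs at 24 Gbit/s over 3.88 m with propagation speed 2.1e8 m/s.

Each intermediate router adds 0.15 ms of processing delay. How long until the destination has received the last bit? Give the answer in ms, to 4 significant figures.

L = 1000 × 8 = 8000 bits.
Transmission delays (L/R per hop): 0.00761905, 0.000333333 ms; sum = 0.00795238 ms.
Propagation delays (d/s per hop): 0.000547619, 1.84762e-05 ms; sum = 0.000566095 ms.
Processing at 1 router(s): 1 × 0.15 ms = 0.15 ms.
End-to-end = 0.1585 ms.

0.1585 ms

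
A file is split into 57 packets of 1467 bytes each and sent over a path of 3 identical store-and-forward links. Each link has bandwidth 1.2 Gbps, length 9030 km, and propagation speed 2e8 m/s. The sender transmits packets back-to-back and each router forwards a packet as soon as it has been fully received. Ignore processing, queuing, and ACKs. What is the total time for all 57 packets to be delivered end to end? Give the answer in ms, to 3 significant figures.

136 ms

Per-hop transmission t_tx = L/R = 11736/1200000000 = 0.00978 ms.
Per-hop propagation t_prop = 9030000/200000000 = 45.15 ms.
Pipeline fill: first packet needs 3·t_tx to clear all hops; remaining 56 packets each add one t_tx.
Total = (3+57-1)·t_tx + 3·t_prop = 59·0.00978 + 3·45.15 = 136 ms.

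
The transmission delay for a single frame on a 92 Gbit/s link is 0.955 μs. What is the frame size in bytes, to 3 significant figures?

L = R × t_tx = 92000000000 b/s × 9.55e-07 s = 87860 bits.
In bytes: 87860 / 8 = 11000 bytes.

11000 bytes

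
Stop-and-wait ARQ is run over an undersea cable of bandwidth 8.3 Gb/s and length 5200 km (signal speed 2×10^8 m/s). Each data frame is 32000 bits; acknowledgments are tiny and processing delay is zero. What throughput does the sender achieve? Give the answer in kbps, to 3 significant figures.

t_tx = L/R = 32000/8.3e+09 = 3.85542e-06 s.
t_prop = 5200000/200000000 = 0.026 s; RTT = 0.052 s.
Cycle = t_tx + RTT = 0.0520039 s.
Throughput = L / cycle = 32000 / 0.0520039 = 615 kbps.

615 kbps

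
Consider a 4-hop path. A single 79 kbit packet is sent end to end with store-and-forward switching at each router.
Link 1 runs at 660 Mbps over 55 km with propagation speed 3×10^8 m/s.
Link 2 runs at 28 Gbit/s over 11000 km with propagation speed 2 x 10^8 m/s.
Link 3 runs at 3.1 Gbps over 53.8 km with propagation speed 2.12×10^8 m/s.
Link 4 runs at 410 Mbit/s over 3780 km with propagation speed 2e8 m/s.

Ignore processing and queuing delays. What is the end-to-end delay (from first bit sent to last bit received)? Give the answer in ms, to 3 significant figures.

L = 79000 bits.
Transmission delays (L/R per hop): 0.119697, 0.00282143, 0.0254839, 0.192683 ms; sum = 0.340685 ms.
Propagation delays (d/s per hop): 0.183333, 55, 0.253774, 18.9 ms; sum = 74.3371 ms.
End-to-end = 74.7 ms.

74.7 ms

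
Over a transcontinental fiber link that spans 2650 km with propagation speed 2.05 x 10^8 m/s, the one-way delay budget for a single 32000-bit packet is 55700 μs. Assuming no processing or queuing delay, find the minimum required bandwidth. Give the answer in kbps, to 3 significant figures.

Propagation delay = 2650000 / 2.05e+08 = 12926.8 μs.
Transmission budget = 55700 − 12926.8 = 42773.2 μs.
R ≥ L / t_tx = 32000 bits / 0.0427732 s = 748 kbps.

748 kbps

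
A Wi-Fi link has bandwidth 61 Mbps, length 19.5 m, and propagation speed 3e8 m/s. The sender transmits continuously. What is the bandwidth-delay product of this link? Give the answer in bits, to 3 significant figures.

3.97 bits

Propagation delay = 19.5 / 300000000 = 6.5e-08 s.
BDP = R × t_prop = 61000000 × 6.5e-08 = 3.965 bits.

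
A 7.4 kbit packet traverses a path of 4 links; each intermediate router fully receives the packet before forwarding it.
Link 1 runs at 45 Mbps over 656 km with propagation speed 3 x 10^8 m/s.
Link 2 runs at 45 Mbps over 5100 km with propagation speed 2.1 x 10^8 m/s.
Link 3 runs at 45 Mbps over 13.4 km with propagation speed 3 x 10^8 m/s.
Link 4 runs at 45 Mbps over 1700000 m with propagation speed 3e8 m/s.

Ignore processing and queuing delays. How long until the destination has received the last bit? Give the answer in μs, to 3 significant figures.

32800 μs

L = 7400 bits.
Transmission delay per hop = L/R = 7400/45000000 = 164.444 μs; 4 hops → 657.778 μs.
Propagation delays (d/s per hop): 2186.67, 24285.7, 44.6667, 5666.67 μs; sum = 32183.7 μs.
End-to-end = 32800 μs.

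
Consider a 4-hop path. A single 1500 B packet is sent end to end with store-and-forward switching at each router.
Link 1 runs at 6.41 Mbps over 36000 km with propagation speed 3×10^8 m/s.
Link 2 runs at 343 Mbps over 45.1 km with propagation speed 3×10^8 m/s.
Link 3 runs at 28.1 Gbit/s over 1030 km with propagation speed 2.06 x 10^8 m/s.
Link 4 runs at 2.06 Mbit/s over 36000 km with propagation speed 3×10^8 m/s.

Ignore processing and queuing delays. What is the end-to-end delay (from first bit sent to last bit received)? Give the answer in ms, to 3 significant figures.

L = 1500 × 8 = 12000 bits.
Transmission delays (L/R per hop): 1.87207, 0.0349854, 0.000427046, 5.82524 ms; sum = 7.73273 ms.
Propagation delays (d/s per hop): 120, 0.150333, 5, 120 ms; sum = 245.15 ms.
End-to-end = 253 ms.

253 ms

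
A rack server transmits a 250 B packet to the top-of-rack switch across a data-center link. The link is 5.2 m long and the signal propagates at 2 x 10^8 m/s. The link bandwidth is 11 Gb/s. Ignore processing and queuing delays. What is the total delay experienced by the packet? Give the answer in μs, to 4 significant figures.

0.2078 μs

L = 250 × 8 = 2000 bits.
Transmission delay = L/R = 2000 / 11000000000 = 0.181818 μs.
Propagation delay = d/s = 5.2 m / 200000000 m/s = 0.026 μs.
Total = 0.2078 μs.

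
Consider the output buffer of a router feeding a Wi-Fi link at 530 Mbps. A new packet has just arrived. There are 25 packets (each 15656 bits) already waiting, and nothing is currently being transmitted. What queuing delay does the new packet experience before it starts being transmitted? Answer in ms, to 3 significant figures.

0.738 ms

Each queued packet: L/R = 15656/530000000 = 0.0295396 ms.
25 queued → 0.738491 ms.
Queuing delay = 0.738 ms.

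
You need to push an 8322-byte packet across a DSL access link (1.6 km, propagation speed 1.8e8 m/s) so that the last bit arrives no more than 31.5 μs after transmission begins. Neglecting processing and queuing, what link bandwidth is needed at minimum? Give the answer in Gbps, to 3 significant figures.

L = 66576 bits.
Propagation delay = 1600 / 180000000 = 8.88889 μs.
Transmission budget = 31.5 − 8.88889 = 22.6111 μs.
R ≥ L / t_tx = 66576 bits / 2.26111e-05 s = 2.94 Gbps.

2.94 Gbps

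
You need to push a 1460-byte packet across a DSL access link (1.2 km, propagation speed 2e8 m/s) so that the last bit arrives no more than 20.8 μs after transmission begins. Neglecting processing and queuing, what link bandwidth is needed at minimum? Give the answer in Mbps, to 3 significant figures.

789 Mbps

L = 11680 bits.
Propagation delay = 1200 / 200000000 = 6 μs.
Transmission budget = 20.8 − 6 = 14.8 μs.
R ≥ L / t_tx = 11680 bits / 1.48e-05 s = 789 Mbps.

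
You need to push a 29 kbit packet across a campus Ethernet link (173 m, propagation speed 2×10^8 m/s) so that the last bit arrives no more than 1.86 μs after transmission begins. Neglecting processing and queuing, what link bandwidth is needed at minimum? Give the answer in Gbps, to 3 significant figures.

29.1 Gbps

Propagation delay = 173 / 200000000 = 0.865 μs.
Transmission budget = 1.86 − 0.865 = 0.995 μs.
R ≥ L / t_tx = 29000 bits / 9.95e-07 s = 29.1 Gbps.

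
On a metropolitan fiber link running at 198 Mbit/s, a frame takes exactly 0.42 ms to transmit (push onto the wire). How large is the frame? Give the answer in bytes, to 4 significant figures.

L = R × t_tx = 198000000 b/s × 0.00042 s = 83160 bits.
In bytes: 83160 / 8 = 10400 bytes.

10400 bytes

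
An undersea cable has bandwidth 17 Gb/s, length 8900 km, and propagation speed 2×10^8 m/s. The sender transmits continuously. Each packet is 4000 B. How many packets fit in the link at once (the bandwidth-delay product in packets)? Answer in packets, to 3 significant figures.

23600 packets

Propagation delay = 8900000 / 200000000 = 0.0445 s.
BDP = R × t_prop = 17000000000 × 0.0445 = 756500000 bits.
In packets of 32000 bits: 23600 packets.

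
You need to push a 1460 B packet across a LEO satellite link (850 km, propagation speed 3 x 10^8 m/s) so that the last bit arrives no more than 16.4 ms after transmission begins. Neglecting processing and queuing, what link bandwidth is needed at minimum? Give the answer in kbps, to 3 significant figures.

861 kbps

L = 11680 bits.
Propagation delay = 850000 / 300000000 = 2.83333 ms.
Transmission budget = 16.4 − 2.83333 = 13.5667 ms.
R ≥ L / t_tx = 11680 bits / 0.0135667 s = 861 kbps.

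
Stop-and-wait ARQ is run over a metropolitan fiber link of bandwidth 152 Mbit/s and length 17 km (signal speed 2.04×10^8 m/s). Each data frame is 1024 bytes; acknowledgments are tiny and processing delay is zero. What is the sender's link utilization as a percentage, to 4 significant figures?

t_tx = L/R = 8192/152000000 = 5.38947e-05 s.
t_prop = 17000/204000000 = 8.33333e-05 s; RTT = 0.000166667 s.
Cycle = t_tx + RTT = 0.000220561 s.
Utilization = t_tx / cycle = 5.38947e-05/0.000220561 = 24.44 %.

24.44 %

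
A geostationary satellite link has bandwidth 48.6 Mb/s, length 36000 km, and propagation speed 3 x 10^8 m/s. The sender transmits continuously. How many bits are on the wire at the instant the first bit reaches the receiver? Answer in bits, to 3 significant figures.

5830000 bits

Propagation delay = 36000000 / 300000000 = 0.12 s.
BDP = R × t_prop = 48600000 × 0.12 = 5832000 bits.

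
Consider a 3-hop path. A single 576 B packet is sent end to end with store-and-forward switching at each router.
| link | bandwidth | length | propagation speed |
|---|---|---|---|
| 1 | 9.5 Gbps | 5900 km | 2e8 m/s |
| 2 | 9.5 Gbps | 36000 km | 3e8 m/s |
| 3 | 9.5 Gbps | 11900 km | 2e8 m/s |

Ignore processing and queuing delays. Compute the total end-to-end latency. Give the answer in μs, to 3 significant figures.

L = 576 × 8 = 4608 bits.
Transmission delay per hop = L/R = 4608/9500000000 = 0.485053 μs; 3 hops → 1.45516 μs.
Propagation delays (d/s per hop): 29500, 120000, 59500 μs; sum = 209000 μs.
End-to-end = 209000 μs.

209000 μs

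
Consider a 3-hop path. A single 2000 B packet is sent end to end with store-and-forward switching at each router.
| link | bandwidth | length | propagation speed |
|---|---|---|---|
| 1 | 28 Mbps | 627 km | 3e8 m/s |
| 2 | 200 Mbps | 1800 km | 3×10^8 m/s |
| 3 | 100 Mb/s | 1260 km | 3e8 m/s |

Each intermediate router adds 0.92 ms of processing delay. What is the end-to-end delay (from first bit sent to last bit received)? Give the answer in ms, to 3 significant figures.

L = 2000 × 8 = 16000 bits.
Transmission delays (L/R per hop): 0.571429, 0.08, 0.16 ms; sum = 0.811429 ms.
Propagation delays (d/s per hop): 2.09, 6, 4.2 ms; sum = 12.29 ms.
Processing at 2 router(s): 2 × 0.92 ms = 1.84 ms.
End-to-end = 14.9 ms.

14.9 ms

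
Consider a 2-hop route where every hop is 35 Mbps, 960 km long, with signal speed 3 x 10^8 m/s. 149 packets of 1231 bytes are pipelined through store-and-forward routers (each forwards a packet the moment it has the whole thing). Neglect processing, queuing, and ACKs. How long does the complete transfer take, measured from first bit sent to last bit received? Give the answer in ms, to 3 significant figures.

48.6 ms

Per-hop transmission t_tx = L/R = 9848/35000000 = 0.281371 ms.
Per-hop propagation t_prop = 960000/300000000 = 3.2 ms.
Pipeline fill: first packet needs 2·t_tx to clear all hops; remaining 148 packets each add one t_tx.
Total = (2+149-1)·t_tx + 2·t_prop = 150·0.281371 + 2·3.2 = 48.6 ms.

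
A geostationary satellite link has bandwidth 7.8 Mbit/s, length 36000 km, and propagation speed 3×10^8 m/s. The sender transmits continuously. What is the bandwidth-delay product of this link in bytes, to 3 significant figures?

Propagation delay = 36000000 / 300000000 = 0.12 s.
BDP = R × t_prop = 7800000 × 0.12 = 936000 bits.
In bytes: 936000/8 = 117000 bytes.

117000 bytes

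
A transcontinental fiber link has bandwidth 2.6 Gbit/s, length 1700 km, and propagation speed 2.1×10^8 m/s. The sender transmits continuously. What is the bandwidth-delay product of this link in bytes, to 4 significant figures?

Propagation delay = 1700000 / 210000000 = 0.00809524 s.
BDP = R × t_prop = 2600000000 × 0.00809524 = 21047600 bits.
In bytes: 21047600/8 = 2631000 bytes.

2631000 bytes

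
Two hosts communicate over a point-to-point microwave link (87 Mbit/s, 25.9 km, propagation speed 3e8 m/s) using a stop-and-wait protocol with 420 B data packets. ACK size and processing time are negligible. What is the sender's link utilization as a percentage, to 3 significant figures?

t_tx = L/R = 3360/87000000 = 3.86207e-05 s.
t_prop = 25900/300000000 = 8.63333e-05 s; RTT = 0.000172667 s.
Cycle = t_tx + RTT = 0.000211287 s.
Utilization = t_tx / cycle = 3.86207e-05/0.000211287 = 18.3 %.

18.3 %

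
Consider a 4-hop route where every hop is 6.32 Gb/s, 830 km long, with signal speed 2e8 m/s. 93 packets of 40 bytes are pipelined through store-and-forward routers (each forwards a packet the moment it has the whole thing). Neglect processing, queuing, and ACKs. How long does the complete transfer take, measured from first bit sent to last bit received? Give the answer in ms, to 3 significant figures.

16.6 ms

Per-hop transmission t_tx = L/R = 320/6320000000 = 5.06329e-05 ms.
Per-hop propagation t_prop = 830000/200000000 = 4.15 ms.
Pipeline fill: first packet needs 4·t_tx to clear all hops; remaining 92 packets each add one t_tx.
Total = (4+93-1)·t_tx + 4·t_prop = 96·5.06329e-05 + 4·4.15 = 16.6 ms.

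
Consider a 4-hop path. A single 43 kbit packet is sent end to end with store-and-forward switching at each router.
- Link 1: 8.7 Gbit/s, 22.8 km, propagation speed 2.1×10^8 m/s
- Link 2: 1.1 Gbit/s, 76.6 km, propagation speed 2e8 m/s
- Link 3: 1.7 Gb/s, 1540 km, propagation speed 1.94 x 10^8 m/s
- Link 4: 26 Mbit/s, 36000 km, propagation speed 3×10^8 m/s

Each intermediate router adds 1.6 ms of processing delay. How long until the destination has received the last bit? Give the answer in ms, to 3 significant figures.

135 ms

L = 43000 bits.
Transmission delays (L/R per hop): 0.00494253, 0.0390909, 0.0252941, 1.65385 ms; sum = 1.72317 ms.
Propagation delays (d/s per hop): 0.108571, 0.383, 7.93814, 120 ms; sum = 128.43 ms.
Processing at 3 router(s): 3 × 1.6 ms = 4.8 ms.
End-to-end = 135 ms.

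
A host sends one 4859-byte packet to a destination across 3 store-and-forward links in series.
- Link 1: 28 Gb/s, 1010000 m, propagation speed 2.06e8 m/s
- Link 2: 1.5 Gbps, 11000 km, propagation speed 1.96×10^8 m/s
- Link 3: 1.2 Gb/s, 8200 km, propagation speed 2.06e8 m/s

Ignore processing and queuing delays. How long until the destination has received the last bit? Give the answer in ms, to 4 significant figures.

100.9 ms

L = 4859 × 8 = 38872 bits.
Transmission delays (L/R per hop): 0.00138829, 0.0259147, 0.0323933 ms; sum = 0.0596963 ms.
Propagation delays (d/s per hop): 4.90291, 56.1224, 39.8058 ms; sum = 100.831 ms.
End-to-end = 100.9 ms.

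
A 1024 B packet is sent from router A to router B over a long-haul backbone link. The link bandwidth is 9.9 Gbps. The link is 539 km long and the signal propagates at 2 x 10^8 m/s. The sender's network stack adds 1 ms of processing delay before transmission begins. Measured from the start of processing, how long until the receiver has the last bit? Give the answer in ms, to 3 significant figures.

L = 1024 × 8 = 8192 bits.
Transmission delay = L/R = 8192 / 9900000000 = 0.000827475 ms.
Propagation delay = d/s = 539000 m / 200000000 m/s = 2.695 ms.
Plus processing delay 1 ms = 1 ms.
Total = 3.70 ms.

3.70 ms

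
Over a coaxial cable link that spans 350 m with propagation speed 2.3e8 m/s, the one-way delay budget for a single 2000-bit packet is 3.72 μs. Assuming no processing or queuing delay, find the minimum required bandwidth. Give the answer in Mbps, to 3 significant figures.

910 Mbps

Propagation delay = 350 / 2.3e+08 = 1.52174 μs.
Transmission budget = 3.72 − 1.52174 = 2.19826 μs.
R ≥ L / t_tx = 2000 bits / 2.19826e-06 s = 910 Mbps.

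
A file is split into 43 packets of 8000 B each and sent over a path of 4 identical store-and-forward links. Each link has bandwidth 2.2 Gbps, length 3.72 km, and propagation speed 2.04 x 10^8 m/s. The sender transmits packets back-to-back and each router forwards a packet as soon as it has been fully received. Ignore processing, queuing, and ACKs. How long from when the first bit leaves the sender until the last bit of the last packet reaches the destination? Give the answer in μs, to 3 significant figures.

1410 μs

Per-hop transmission t_tx = L/R = 64000/2200000000 = 29.0909 μs.
Per-hop propagation t_prop = 3720/204000000 = 18.2353 μs.
Pipeline fill: first packet needs 4·t_tx to clear all hops; remaining 42 packets each add one t_tx.
Total = (4+43-1)·t_tx + 4·t_prop = 46·29.0909 + 4·18.2353 = 1410 μs.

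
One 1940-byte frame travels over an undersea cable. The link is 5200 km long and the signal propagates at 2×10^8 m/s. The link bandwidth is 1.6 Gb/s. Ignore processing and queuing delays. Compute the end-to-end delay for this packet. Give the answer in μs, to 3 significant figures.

26000 μs

L = 1940 × 8 = 15520 bits.
Transmission delay = L/R = 15520 / 1600000000 = 9.7 μs.
Propagation delay = d/s = 5200000 m / 200000000 m/s = 26000 μs.
Total = 26000 μs.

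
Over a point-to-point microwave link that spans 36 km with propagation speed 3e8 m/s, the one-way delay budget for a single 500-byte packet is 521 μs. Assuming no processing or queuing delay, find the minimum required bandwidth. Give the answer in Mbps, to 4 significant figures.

L = 4000 bits.
Propagation delay = 36000 / 300000000 = 120 μs.
Transmission budget = 521 − 120 = 401 μs.
R ≥ L / t_tx = 4000 bits / 0.000401 s = 9.975 Mbps.

9.975 Mbps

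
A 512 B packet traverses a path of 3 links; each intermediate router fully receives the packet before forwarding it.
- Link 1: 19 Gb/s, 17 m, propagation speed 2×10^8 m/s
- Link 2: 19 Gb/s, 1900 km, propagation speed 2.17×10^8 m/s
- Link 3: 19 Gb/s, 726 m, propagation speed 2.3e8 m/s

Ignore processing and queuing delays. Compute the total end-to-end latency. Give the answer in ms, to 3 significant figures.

L = 512 × 8 = 4096 bits.
Transmission delay per hop = L/R = 4096/19000000000 = 0.000215579 ms; 3 hops → 0.000646737 ms.
Propagation delays (d/s per hop): 8.5e-05, 8.75576, 0.00315652 ms; sum = 8.759 ms.
End-to-end = 8.76 ms.

8.76 ms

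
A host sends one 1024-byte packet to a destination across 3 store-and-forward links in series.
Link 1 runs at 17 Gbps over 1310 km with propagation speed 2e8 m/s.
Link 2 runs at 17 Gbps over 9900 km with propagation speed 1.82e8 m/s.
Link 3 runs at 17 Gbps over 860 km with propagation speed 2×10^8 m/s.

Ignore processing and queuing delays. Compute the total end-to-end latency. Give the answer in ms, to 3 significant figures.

L = 1024 × 8 = 8192 bits.
Transmission delay per hop = L/R = 8192/17000000000 = 0.000481882 ms; 3 hops → 0.00144565 ms.
Propagation delays (d/s per hop): 6.55, 54.3956, 4.3 ms; sum = 65.2456 ms.
End-to-end = 65.2 ms.

65.2 ms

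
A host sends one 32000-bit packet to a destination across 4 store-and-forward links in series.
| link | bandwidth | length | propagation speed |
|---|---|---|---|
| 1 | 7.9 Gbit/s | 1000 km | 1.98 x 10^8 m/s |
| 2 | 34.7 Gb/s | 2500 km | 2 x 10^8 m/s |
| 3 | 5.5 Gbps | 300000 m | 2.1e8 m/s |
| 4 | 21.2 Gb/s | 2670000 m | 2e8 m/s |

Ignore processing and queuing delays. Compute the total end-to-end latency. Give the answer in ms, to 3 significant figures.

Transmission delays (L/R per hop): 0.00405063, 0.00092219, 0.00581818, 0.00150943 ms; sum = 0.0123004 ms.
Propagation delays (d/s per hop): 5.05051, 12.5, 1.42857, 13.35 ms; sum = 32.3291 ms.
End-to-end = 32.3 ms.

32.3 ms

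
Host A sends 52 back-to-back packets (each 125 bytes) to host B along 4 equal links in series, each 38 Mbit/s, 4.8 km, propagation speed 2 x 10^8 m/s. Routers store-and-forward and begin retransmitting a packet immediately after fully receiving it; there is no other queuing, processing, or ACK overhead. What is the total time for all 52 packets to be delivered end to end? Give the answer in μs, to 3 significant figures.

Per-hop transmission t_tx = L/R = 1000/38000000 = 26.3158 μs.
Per-hop propagation t_prop = 4800/200000000 = 24 μs.
Pipeline fill: first packet needs 4·t_tx to clear all hops; remaining 51 packets each add one t_tx.
Total = (4+52-1)·t_tx + 4·t_prop = 55·26.3158 + 4·24 = 1540 μs.

1540 μs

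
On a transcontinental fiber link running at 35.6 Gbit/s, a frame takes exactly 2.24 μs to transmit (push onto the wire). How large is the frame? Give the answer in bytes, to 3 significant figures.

L = R × t_tx = 35600000000 b/s × 2.24e-06 s = 79744 bits.
In bytes: 79744 / 8 = 9970 bytes.

9970 bytes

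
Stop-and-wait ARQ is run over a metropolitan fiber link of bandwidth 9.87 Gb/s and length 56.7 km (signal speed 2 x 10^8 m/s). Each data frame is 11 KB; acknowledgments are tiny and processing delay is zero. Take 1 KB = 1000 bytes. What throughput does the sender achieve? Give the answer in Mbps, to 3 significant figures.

153 Mbps

t_tx = L/R = 88000/9870000000 = 8.91591e-06 s.
t_prop = 56700/200000000 = 0.0002835 s; RTT = 0.000567 s.
Cycle = t_tx + RTT = 0.000575916 s.
Throughput = L / cycle = 88000 / 0.000575916 = 153 Mbps.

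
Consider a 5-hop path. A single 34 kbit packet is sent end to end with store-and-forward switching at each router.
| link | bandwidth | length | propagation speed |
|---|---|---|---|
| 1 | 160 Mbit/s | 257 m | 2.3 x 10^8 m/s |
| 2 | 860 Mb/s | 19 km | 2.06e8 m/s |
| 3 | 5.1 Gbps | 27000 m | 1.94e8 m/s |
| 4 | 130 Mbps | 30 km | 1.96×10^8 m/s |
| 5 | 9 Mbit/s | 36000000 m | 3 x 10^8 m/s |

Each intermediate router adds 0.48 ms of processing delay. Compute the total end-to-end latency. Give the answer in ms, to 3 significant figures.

127 ms

L = 34000 bits.
Transmission delays (L/R per hop): 0.2125, 0.0395349, 0.00666667, 0.261538, 3.77778 ms; sum = 4.29802 ms.
Propagation delays (d/s per hop): 0.00111739, 0.092233, 0.139175, 0.153061, 120 ms; sum = 120.386 ms.
Processing at 4 router(s): 4 × 0.48 ms = 1.92 ms.
End-to-end = 127 ms.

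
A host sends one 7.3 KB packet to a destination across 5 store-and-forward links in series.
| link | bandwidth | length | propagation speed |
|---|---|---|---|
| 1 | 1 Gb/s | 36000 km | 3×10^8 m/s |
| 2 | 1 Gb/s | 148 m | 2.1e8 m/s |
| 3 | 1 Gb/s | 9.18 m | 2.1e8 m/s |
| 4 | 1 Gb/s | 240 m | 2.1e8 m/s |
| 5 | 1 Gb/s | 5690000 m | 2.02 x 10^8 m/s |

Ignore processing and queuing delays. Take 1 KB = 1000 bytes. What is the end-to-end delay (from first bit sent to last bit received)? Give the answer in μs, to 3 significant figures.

L = 58400 bits.
Transmission delay per hop = L/R = 58400/1000000000 = 58.4 μs; 5 hops → 292 μs.
Propagation delays (d/s per hop): 120000, 0.704762, 0.0437143, 1.14286, 28168.3 μs; sum = 148170 μs.
End-to-end = 148000 μs.

148000 μs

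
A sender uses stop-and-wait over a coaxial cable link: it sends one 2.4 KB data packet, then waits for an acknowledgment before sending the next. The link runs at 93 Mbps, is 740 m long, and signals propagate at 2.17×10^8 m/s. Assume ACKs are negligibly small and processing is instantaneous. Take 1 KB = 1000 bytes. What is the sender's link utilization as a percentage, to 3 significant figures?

t_tx = L/R = 19200/93000000 = 0.000206452 s.
t_prop = 740/217000000 = 3.41014e-06 s; RTT = 6.82028e-06 s.
Cycle = t_tx + RTT = 0.000213272 s.
Utilization = t_tx / cycle = 0.000206452/0.000213272 = 96.8 %.

96.8 %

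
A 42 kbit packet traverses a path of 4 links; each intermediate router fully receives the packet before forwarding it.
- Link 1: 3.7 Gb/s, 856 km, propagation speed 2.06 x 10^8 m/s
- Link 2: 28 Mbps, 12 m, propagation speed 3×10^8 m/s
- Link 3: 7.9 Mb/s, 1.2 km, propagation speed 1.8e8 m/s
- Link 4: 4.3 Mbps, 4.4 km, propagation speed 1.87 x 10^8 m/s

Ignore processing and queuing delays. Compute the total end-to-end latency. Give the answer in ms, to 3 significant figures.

L = 42000 bits.
Transmission delays (L/R per hop): 0.0113514, 1.5, 5.31646, 9.76744 ms; sum = 16.5952 ms.
Propagation delays (d/s per hop): 4.15534, 4e-05, 0.00666667, 0.0235294 ms; sum = 4.18558 ms.
End-to-end = 20.8 ms.

20.8 ms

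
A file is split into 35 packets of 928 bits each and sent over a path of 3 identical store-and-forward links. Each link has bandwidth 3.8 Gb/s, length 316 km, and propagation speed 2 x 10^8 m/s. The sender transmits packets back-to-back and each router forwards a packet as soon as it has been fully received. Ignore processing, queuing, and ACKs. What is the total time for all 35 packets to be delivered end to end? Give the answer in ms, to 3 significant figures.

4.75 ms

Per-hop transmission t_tx = L/R = 928/3800000000 = 0.000244211 ms.
Per-hop propagation t_prop = 316000/200000000 = 1.58 ms.
Pipeline fill: first packet needs 3·t_tx to clear all hops; remaining 34 packets each add one t_tx.
Total = (3+35-1)·t_tx + 3·t_prop = 37·0.000244211 + 3·1.58 = 4.75 ms.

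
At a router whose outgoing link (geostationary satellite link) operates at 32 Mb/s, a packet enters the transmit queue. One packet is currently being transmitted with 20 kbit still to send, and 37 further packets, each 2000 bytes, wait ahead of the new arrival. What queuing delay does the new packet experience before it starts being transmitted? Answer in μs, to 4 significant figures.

19130 μs

Each queued packet: L/R = 16000/32000000 = 500 μs.
37 queued → 18500 μs.
Plus remaining 20000 bits of current packet: 625 μs.
Queuing delay = 19130 μs.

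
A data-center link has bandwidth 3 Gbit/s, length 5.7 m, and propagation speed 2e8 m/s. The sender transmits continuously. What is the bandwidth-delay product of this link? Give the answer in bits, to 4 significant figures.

Propagation delay = 5.7 / 200000000 = 2.85e-08 s.
BDP = R × t_prop = 3000000000 × 2.85e-08 = 85.5 bits.

85.50 bits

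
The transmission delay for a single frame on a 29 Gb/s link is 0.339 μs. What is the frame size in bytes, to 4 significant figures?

1229 bytes

L = R × t_tx = 29000000000 b/s × 3.39e-07 s = 9831 bits.
In bytes: 9831 / 8 = 1229 bytes.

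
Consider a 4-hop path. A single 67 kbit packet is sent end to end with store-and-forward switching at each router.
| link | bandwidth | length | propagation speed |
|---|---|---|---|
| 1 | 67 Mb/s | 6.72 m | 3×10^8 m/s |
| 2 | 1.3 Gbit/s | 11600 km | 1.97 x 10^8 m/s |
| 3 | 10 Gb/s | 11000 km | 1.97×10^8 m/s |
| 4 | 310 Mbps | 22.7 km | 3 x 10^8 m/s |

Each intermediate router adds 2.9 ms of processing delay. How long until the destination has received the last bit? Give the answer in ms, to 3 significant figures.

L = 67000 bits.
Transmission delays (L/R per hop): 1, 0.0515385, 0.0067, 0.216129 ms; sum = 1.27437 ms.
Propagation delays (d/s per hop): 2.24e-05, 58.8832, 55.8376, 0.0756667 ms; sum = 114.797 ms.
Processing at 3 router(s): 3 × 2.9 ms = 8.7 ms.
End-to-end = 125 ms.

125 ms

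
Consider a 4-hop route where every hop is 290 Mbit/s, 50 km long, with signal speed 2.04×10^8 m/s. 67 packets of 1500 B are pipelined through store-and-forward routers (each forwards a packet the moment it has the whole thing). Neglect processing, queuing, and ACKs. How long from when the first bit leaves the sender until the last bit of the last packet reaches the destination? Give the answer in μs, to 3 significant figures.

Per-hop transmission t_tx = L/R = 12000/290000000 = 41.3793 μs.
Per-hop propagation t_prop = 50000/204000000 = 245.098 μs.
Pipeline fill: first packet needs 4·t_tx to clear all hops; remaining 66 packets each add one t_tx.
Total = (4+67-1)·t_tx + 4·t_prop = 70·41.3793 + 4·245.098 = 3880 μs.

3880 μs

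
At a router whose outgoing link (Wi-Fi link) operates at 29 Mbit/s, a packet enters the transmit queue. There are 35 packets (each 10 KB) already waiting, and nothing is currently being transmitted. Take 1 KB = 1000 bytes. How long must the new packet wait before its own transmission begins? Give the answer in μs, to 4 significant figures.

96550 μs

Each queued packet: L/R = 80000/29000000 = 2758.62 μs.
35 queued → 96551.7 μs.
Queuing delay = 96550 μs.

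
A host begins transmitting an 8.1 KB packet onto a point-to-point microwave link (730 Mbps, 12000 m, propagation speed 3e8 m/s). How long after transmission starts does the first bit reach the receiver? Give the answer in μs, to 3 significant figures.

First bit experiences only propagation delay: d/s = 12000/300000000 = 40.0 μs.

40.0 μs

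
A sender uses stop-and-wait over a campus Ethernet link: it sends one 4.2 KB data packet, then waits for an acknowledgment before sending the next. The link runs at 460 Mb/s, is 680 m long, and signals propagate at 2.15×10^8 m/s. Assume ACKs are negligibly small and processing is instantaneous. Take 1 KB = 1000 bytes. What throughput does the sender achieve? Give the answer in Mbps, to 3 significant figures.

423 Mbps

t_tx = L/R = 33600/460000000 = 7.30435e-05 s.
t_prop = 680/215000000 = 3.16279e-06 s; RTT = 6.32558e-06 s.
Cycle = t_tx + RTT = 7.93691e-05 s.
Throughput = L / cycle = 33600 / 7.93691e-05 = 423 Mbps.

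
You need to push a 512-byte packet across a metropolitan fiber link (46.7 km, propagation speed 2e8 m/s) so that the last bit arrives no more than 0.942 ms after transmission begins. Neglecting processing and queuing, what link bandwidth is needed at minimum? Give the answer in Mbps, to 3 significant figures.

L = 4096 bits.
Propagation delay = 46700 / 200000000 = 0.2335 ms.
Transmission budget = 0.942 − 0.2335 = 0.7085 ms.
R ≥ L / t_tx = 4096 bits / 0.0007085 s = 5.78 Mbps.

5.78 Mbps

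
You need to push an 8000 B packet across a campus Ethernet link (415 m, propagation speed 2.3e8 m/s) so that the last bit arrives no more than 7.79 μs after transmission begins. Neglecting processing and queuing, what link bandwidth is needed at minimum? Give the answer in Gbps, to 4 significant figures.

L = 64000 bits.
Propagation delay = 415 / 2.3e+08 = 1.80435 μs.
Transmission budget = 7.79 − 1.80435 = 5.98565 μs.
R ≥ L / t_tx = 64000 bits / 5.98565e-06 s = 10.69 Gbps.

10.69 Gbps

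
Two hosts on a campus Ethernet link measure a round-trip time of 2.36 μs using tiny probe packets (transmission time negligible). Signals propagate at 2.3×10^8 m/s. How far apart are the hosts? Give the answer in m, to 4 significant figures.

One-way propagation = RTT/2 = 1.18 μs.
d = s × t = 2.3e+08 × 1.18e-06 = 271.4 m.

271.4 m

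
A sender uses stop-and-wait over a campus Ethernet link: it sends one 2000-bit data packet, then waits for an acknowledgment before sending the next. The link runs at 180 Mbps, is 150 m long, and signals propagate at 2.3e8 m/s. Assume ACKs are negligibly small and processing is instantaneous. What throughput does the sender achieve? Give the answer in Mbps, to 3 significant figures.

161 Mbps

t_tx = L/R = 2000/180000000 = 1.11111e-05 s.
t_prop = 150/2.3e+08 = 6.52174e-07 s; RTT = 1.30435e-06 s.
Cycle = t_tx + RTT = 1.24155e-05 s.
Throughput = L / cycle = 2000 / 1.24155e-05 = 161 Mbps.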